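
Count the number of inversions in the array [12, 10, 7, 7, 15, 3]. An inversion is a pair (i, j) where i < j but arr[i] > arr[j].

Finding inversions in [12, 10, 7, 7, 15, 3]:

(0, 1): arr[0]=12 > arr[1]=10
(0, 2): arr[0]=12 > arr[2]=7
(0, 3): arr[0]=12 > arr[3]=7
(0, 5): arr[0]=12 > arr[5]=3
(1, 2): arr[1]=10 > arr[2]=7
(1, 3): arr[1]=10 > arr[3]=7
(1, 5): arr[1]=10 > arr[5]=3
(2, 5): arr[2]=7 > arr[5]=3
(3, 5): arr[3]=7 > arr[5]=3
(4, 5): arr[4]=15 > arr[5]=3

Total inversions: 10

The array has 10 inversion(s): (0,1), (0,2), (0,3), (0,5), (1,2), (1,3), (1,5), (2,5), (3,5), (4,5). Each pair (i,j) satisfies i < j and arr[i] > arr[j].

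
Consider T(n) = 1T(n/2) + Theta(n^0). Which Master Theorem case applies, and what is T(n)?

Master Theorem for T(n) = 1T(n/2) + O(n^0):

a = 1, b = 2, c = 0
log_b(a) = log_2(1) = 0.0000

Case 2: c = 0 = log_2(1) = 0.0000
T(n) = O(n^0 log n) = O(log n)

For T(n) = 1T(n/2) + O(n^0): log_2(1) = 0.0000. This is Case 2 of the Master Theorem (c = log_b(a), equal work at all levels), giving O(log n).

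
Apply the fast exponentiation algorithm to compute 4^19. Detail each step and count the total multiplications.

Computing 4^19 by squaring (build up from 4^1; each line after the first costs one multiplication):

4^1 = 4
4^2 = (4^1)^2 = 4^2 = 16
4^4 = (4^2)^2 = 16^2 = 256
4^8 = (4^4)^2 = 256^2 = 65536
4^9 = 4 * 4^8 = 4 * 65536 = 262144
4^18 = (4^9)^2 = 262144^2 = 68719476736
4^19 = 4 * 4^18 = 4 * 68719476736 = 274877906944

Result: 274877906944
Multiplications needed: 6 (6 lines after 4^1)

4^19 = 274877906944. Using exponentiation by squaring, this requires 6 multiplications. The key idea: if the exponent is even, square the half-power; if odd, multiply by the base once.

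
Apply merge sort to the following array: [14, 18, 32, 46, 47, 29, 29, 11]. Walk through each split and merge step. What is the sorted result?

Merge sort trace:

Split: [14, 18, 32, 46, 47, 29, 29, 11] -> [14, 18, 32, 46] and [47, 29, 29, 11]
  Split: [14, 18, 32, 46] -> [14, 18] and [32, 46]
    Split: [14, 18] -> [14] and [18]
    Merge: [14] + [18] -> [14, 18]
    Split: [32, 46] -> [32] and [46]
    Merge: [32] + [46] -> [32, 46]
  Merge: [14, 18] + [32, 46] -> [14, 18, 32, 46]
  Split: [47, 29, 29, 11] -> [47, 29] and [29, 11]
    Split: [47, 29] -> [47] and [29]
    Merge: [47] + [29] -> [29, 47]
    Split: [29, 11] -> [29] and [11]
    Merge: [29] + [11] -> [11, 29]
  Merge: [29, 47] + [11, 29] -> [11, 29, 29, 47]
Merge: [14, 18, 32, 46] + [11, 29, 29, 47] -> [11, 14, 18, 29, 29, 32, 46, 47]

Final sorted array: [11, 14, 18, 29, 29, 32, 46, 47]

The merge sort proceeds by recursively splitting the array and merging sorted halves.
After all merges, the sorted array is [11, 14, 18, 29, 29, 32, 46, 47].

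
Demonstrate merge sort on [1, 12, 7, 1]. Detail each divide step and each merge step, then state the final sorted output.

Merge sort trace:

Split: [1, 12, 7, 1] -> [1, 12] and [7, 1]
  Split: [1, 12] -> [1] and [12]
  Merge: [1] + [12] -> [1, 12]
  Split: [7, 1] -> [7] and [1]
  Merge: [7] + [1] -> [1, 7]
Merge: [1, 12] + [1, 7] -> [1, 1, 7, 12]

Final sorted array: [1, 1, 7, 12]

The merge sort proceeds by recursively splitting the array and merging sorted halves.
After all merges, the sorted array is [1, 1, 7, 12].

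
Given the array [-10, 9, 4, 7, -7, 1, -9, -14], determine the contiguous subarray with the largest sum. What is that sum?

Using Kadane's algorithm on [-10, 9, 4, 7, -7, 1, -9, -14]:

Scanning through the array:
Position 1 (value 9): max_ending_here = 9, max_so_far = 9
Position 2 (value 4): max_ending_here = 13, max_so_far = 13
Position 3 (value 7): max_ending_here = 20, max_so_far = 20
Position 4 (value -7): max_ending_here = 13, max_so_far = 20
Position 5 (value 1): max_ending_here = 14, max_so_far = 20
Position 6 (value -9): max_ending_here = 5, max_so_far = 20
Position 7 (value -14): max_ending_here = -9, max_so_far = 20

Maximum subarray: [9, 4, 7]
Maximum sum: 20

The maximum subarray is [9, 4, 7] with sum 20. This subarray runs from index 1 to index 3.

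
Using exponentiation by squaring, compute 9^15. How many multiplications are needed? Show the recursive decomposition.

Computing 9^15 by squaring (build up from 9^1; each line after the first costs one multiplication):

9^1 = 9
9^2 = (9^1)^2 = 9^2 = 81
9^3 = 9 * 9^2 = 9 * 81 = 729
9^6 = (9^3)^2 = 729^2 = 531441
9^7 = 9 * 9^6 = 9 * 531441 = 4782969
9^14 = (9^7)^2 = 4782969^2 = 22876792454961
9^15 = 9 * 9^14 = 9 * 22876792454961 = 205891132094649

Result: 205891132094649
Multiplications needed: 6 (6 lines after 9^1)

9^15 = 205891132094649. Using exponentiation by squaring, this requires 6 multiplications. The key idea: if the exponent is even, square the half-power; if odd, multiply by the base once.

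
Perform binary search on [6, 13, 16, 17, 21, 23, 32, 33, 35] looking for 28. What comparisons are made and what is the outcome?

Binary search for 28 in [6, 13, 16, 17, 21, 23, 32, 33, 35]:

lo=0, hi=8, mid=4, arr[mid]=21 -> 21 < 28, search right half
lo=5, hi=8, mid=6, arr[mid]=32 -> 32 > 28, search left half
lo=5, hi=5, mid=5, arr[mid]=23 -> 23 < 28, search right half
lo=6 > hi=5, target 28 not found

Binary search determines that 28 is not in the array after 3 comparisons. The search space was exhausted without finding the target.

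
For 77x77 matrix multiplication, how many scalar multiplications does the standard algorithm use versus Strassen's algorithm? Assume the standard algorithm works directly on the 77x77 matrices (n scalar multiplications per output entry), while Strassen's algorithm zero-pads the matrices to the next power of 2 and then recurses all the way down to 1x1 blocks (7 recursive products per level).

Matrix multiplication for 77x77 matrices:

Strassen's algorithm requires power-of-2 dimensions. Pad 77x77 to 128x128 (next power of 2).

Standard algorithm: 77^3 = 456533 multiplications
Strassen's algorithm: 7^(log2(128)) = 7^7 = 823543 multiplications
Difference: 456533 - 823543 = -367010 (Strassen uses MORE here due to padding overhead — for small or just-over-power-of-2 n, padding can outweigh the per-level savings)

Standard: 456533 multiplications (77^3). Strassen: 823543 multiplications (7^7, after padding to 128x128). Strassen reduces 8 recursive multiplications to 7 at each level.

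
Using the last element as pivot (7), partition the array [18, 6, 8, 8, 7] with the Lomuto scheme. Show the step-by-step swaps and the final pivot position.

Lomuto partition with pivot = 7:

Initial array: [18, 6, 8, 8, 7]

arr[0]=18 > 7: no swap
arr[1]=6 <= 7: swap with position 0, array becomes [6, 18, 8, 8, 7]
arr[2]=8 > 7: no swap
arr[3]=8 > 7: no swap

Place pivot at position 1: [6, 7, 8, 8, 18]
Pivot position: 1

After partitioning with pivot 7, the array becomes [6, 7, 8, 8, 18]. The pivot is placed at index 1. All elements to the left of the pivot are <= 7, and all elements to the right are > 7.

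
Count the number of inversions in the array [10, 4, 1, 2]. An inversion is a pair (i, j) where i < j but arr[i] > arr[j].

Finding inversions in [10, 4, 1, 2]:

(0, 1): arr[0]=10 > arr[1]=4
(0, 2): arr[0]=10 > arr[2]=1
(0, 3): arr[0]=10 > arr[3]=2
(1, 2): arr[1]=4 > arr[2]=1
(1, 3): arr[1]=4 > arr[3]=2

Total inversions: 5

The array has 5 inversion(s): (0,1), (0,2), (0,3), (1,2), (1,3). Each pair (i,j) satisfies i < j and arr[i] > arr[j].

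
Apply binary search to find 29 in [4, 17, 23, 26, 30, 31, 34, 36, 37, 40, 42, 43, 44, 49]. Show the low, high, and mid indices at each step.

Binary search for 29 in [4, 17, 23, 26, 30, 31, 34, 36, 37, 40, 42, 43, 44, 49]:

lo=0, hi=13, mid=6, arr[mid]=34 -> 34 > 29, search left half
lo=0, hi=5, mid=2, arr[mid]=23 -> 23 < 29, search right half
lo=3, hi=5, mid=4, arr[mid]=30 -> 30 > 29, search left half
lo=3, hi=3, mid=3, arr[mid]=26 -> 26 < 29, search right half
lo=4 > hi=3, target 29 not found

Binary search determines that 29 is not in the array after 4 comparisons. The search space was exhausted without finding the target.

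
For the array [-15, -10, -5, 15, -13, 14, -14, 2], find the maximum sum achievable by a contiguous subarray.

Using Kadane's algorithm on [-15, -10, -5, 15, -13, 14, -14, 2]:

Scanning through the array:
Position 1 (value -10): max_ending_here = -10, max_so_far = -10
Position 2 (value -5): max_ending_here = -5, max_so_far = -5
Position 3 (value 15): max_ending_here = 15, max_so_far = 15
Position 4 (value -13): max_ending_here = 2, max_so_far = 15
Position 5 (value 14): max_ending_here = 16, max_so_far = 16
Position 6 (value -14): max_ending_here = 2, max_so_far = 16
Position 7 (value 2): max_ending_here = 4, max_so_far = 16

Maximum subarray: [15, -13, 14]
Maximum sum: 16

The maximum subarray is [15, -13, 14] with sum 16. This subarray runs from index 3 to index 5.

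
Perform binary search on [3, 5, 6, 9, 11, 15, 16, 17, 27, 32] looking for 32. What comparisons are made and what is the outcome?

Binary search for 32 in [3, 5, 6, 9, 11, 15, 16, 17, 27, 32]:

lo=0, hi=9, mid=4, arr[mid]=11 -> 11 < 32, search right half
lo=5, hi=9, mid=7, arr[mid]=17 -> 17 < 32, search right half
lo=8, hi=9, mid=8, arr[mid]=27 -> 27 < 32, search right half
lo=9, hi=9, mid=9, arr[mid]=32 -> Found target at index 9!

Binary search finds 32 at index 9 after 4 comparisons. The search repeatedly halves the search space by comparing with the middle element.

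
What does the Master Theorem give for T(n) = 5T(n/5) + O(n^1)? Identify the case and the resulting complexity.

Master Theorem for T(n) = 5T(n/5) + O(n^1):

a = 5, b = 5, c = 1
log_b(a) = log_5(5) = 1.0000

Case 2: c = 1 = log_5(5) = 1.0000
T(n) = O(n^1 log n) = O(n log n)

For T(n) = 5T(n/5) + O(n^1): log_5(5) = 1.0000. This is Case 2 of the Master Theorem (c = log_b(a), equal work at all levels), giving O(n log n).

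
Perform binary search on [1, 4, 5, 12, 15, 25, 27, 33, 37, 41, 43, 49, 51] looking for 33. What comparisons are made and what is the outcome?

Binary search for 33 in [1, 4, 5, 12, 15, 25, 27, 33, 37, 41, 43, 49, 51]:

lo=0, hi=12, mid=6, arr[mid]=27 -> 27 < 33, search right half
lo=7, hi=12, mid=9, arr[mid]=41 -> 41 > 33, search left half
lo=7, hi=8, mid=7, arr[mid]=33 -> Found target at index 7!

Binary search finds 33 at index 7 after 3 comparisons. The search repeatedly halves the search space by comparing with the middle element.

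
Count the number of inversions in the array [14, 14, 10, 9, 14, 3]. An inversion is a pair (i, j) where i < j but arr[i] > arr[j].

Finding inversions in [14, 14, 10, 9, 14, 3]:

(0, 2): arr[0]=14 > arr[2]=10
(0, 3): arr[0]=14 > arr[3]=9
(0, 5): arr[0]=14 > arr[5]=3
(1, 2): arr[1]=14 > arr[2]=10
(1, 3): arr[1]=14 > arr[3]=9
(1, 5): arr[1]=14 > arr[5]=3
(2, 3): arr[2]=10 > arr[3]=9
(2, 5): arr[2]=10 > arr[5]=3
(3, 5): arr[3]=9 > arr[5]=3
(4, 5): arr[4]=14 > arr[5]=3

Total inversions: 10

The array has 10 inversion(s): (0,2), (0,3), (0,5), (1,2), (1,3), (1,5), (2,3), (2,5), (3,5), (4,5). Each pair (i,j) satisfies i < j and arr[i] > arr[j].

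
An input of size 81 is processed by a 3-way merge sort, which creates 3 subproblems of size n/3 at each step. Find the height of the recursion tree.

For divide and conquer with division factor 3:

Problem sizes at each level:
Level 0: 81
Level 1: 27
Level 2: 9
Level 3: 3
Level 4: 1

The root is level 0 and the size-1 base case is level 4 (the tree spans levels 0 through 4, i.e. 5 levels counting the root), so the depth is the number of divisions: log_3(81) = 4

The recursion tree depth is log_3(81) = 4. At each level, the problem size is divided by 3, so it takes 4 divisions to reduce to a base case of size 1. The algorithm makes 3 recursive calls at each level.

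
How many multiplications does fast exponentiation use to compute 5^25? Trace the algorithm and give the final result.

Computing 5^25 by squaring (build up from 5^1; each line after the first costs one multiplication):

5^1 = 5
5^2 = (5^1)^2 = 5^2 = 25
5^3 = 5 * 5^2 = 5 * 25 = 125
5^6 = (5^3)^2 = 125^2 = 15625
5^12 = (5^6)^2 = 15625^2 = 244140625
5^24 = (5^12)^2 = 244140625^2 = 59604644775390625
5^25 = 5 * 5^24 = 5 * 59604644775390625 = 298023223876953125

Result: 298023223876953125
Multiplications needed: 6 (6 lines after 5^1)

5^25 = 298023223876953125. Using exponentiation by squaring, this requires 6 multiplications. The key idea: if the exponent is even, square the half-power; if odd, multiply by the base once.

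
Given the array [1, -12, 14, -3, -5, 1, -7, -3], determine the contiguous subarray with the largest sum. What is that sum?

Using Kadane's algorithm on [1, -12, 14, -3, -5, 1, -7, -3]:

Scanning through the array:
Position 1 (value -12): max_ending_here = -11, max_so_far = 1
Position 2 (value 14): max_ending_here = 14, max_so_far = 14
Position 3 (value -3): max_ending_here = 11, max_so_far = 14
Position 4 (value -5): max_ending_here = 6, max_so_far = 14
Position 5 (value 1): max_ending_here = 7, max_so_far = 14
Position 6 (value -7): max_ending_here = 0, max_so_far = 14
Position 7 (value -3): max_ending_here = -3, max_so_far = 14

Maximum subarray: [14]
Maximum sum: 14

The maximum subarray is [14] with sum 14. This subarray runs from index 2 to index 2.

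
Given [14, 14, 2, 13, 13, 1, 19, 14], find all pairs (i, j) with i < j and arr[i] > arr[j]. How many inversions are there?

Finding inversions in [14, 14, 2, 13, 13, 1, 19, 14]:

(0, 2): arr[0]=14 > arr[2]=2
(0, 3): arr[0]=14 > arr[3]=13
(0, 4): arr[0]=14 > arr[4]=13
(0, 5): arr[0]=14 > arr[5]=1
(1, 2): arr[1]=14 > arr[2]=2
(1, 3): arr[1]=14 > arr[3]=13
(1, 4): arr[1]=14 > arr[4]=13
(1, 5): arr[1]=14 > arr[5]=1
(2, 5): arr[2]=2 > arr[5]=1
(3, 5): arr[3]=13 > arr[5]=1
(4, 5): arr[4]=13 > arr[5]=1
(6, 7): arr[6]=19 > arr[7]=14

Total inversions: 12

The array has 12 inversion(s): (0,2), (0,3), (0,4), (0,5), (1,2), (1,3), (1,4), (1,5), (2,5), (3,5), (4,5), (6,7). Each pair (i,j) satisfies i < j and arr[i] > arr[j].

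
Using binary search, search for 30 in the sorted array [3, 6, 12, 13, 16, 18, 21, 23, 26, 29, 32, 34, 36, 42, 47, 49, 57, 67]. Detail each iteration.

Binary search for 30 in [3, 6, 12, 13, 16, 18, 21, 23, 26, 29, 32, 34, 36, 42, 47, 49, 57, 67]:

lo=0, hi=17, mid=8, arr[mid]=26 -> 26 < 30, search right half
lo=9, hi=17, mid=13, arr[mid]=42 -> 42 > 30, search left half
lo=9, hi=12, mid=10, arr[mid]=32 -> 32 > 30, search left half
lo=9, hi=9, mid=9, arr[mid]=29 -> 29 < 30, search right half
lo=10 > hi=9, target 30 not found

Binary search determines that 30 is not in the array after 4 comparisons. The search space was exhausted without finding the target.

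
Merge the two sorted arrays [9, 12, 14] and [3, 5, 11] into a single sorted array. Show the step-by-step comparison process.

Merging process:

Compare 9 vs 3: take 3 from right. Merged: [3]
Compare 9 vs 5: take 5 from right. Merged: [3, 5]
Compare 9 vs 11: take 9 from left. Merged: [3, 5, 9]
Compare 12 vs 11: take 11 from right. Merged: [3, 5, 9, 11]
Append remaining from left: [12, 14]. Merged: [3, 5, 9, 11, 12, 14]

Final merged array: [3, 5, 9, 11, 12, 14]
Total comparisons: 4

The merged array is [3, 5, 9, 11, 12, 14], requiring 4 comparisons. The merge step runs in O(n) time where n is the total number of elements.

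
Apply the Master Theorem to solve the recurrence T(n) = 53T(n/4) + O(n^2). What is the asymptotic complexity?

Master Theorem for T(n) = 53T(n/4) + O(n^2):

a = 53, b = 4, c = 2
log_b(a) = log_4(53) = 2.8640

Case 1: c = 2 < log_4(53) = 2.8640
T(n) = O(n^(log_4 53))

For T(n) = 53T(n/4) + O(n^2): log_4(53) = 2.8640. This is Case 1 of the Master Theorem (c < log_b(a), work dominated by leaves), giving O(n^(log_4 53)).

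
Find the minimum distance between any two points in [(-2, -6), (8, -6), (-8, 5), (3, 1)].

Computing all pairwise distances among 4 points:

d((-2, -6), (8, -6)) = 10.0
d((-2, -6), (-8, 5)) = 12.53
d((-2, -6), (3, 1)) = 8.6023 <-- minimum
d((8, -6), (-8, 5)) = 19.4165
d((8, -6), (3, 1)) = 8.6023 <-- minimum
d((-8, 5), (3, 1)) = 11.7047

Minimum distance: 8.6023 (tie among 2 pairs: (-2, -6) and (3, 1); (8, -6) and (3, 1))

The minimum Euclidean distance is 8.6023. There is a tie: 2 pairs achieve this minimum — (-2, -6) and (3, 1); (8, -6) and (3, 1). Any of these is a valid closest pair. For 4 points, brute-force pairwise comparison is shown above. For large n, the divide-and-conquer algorithm (sort by x, recurse on halves, check the dividing strip) achieves O(n log n).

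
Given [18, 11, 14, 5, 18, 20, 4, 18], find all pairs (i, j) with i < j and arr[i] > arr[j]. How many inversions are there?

Finding inversions in [18, 11, 14, 5, 18, 20, 4, 18]:

(0, 1): arr[0]=18 > arr[1]=11
(0, 2): arr[0]=18 > arr[2]=14
(0, 3): arr[0]=18 > arr[3]=5
(0, 6): arr[0]=18 > arr[6]=4
(1, 3): arr[1]=11 > arr[3]=5
(1, 6): arr[1]=11 > arr[6]=4
(2, 3): arr[2]=14 > arr[3]=5
(2, 6): arr[2]=14 > arr[6]=4
(3, 6): arr[3]=5 > arr[6]=4
(4, 6): arr[4]=18 > arr[6]=4
(5, 6): arr[5]=20 > arr[6]=4
(5, 7): arr[5]=20 > arr[7]=18

Total inversions: 12

The array has 12 inversion(s): (0,1), (0,2), (0,3), (0,6), (1,3), (1,6), (2,3), (2,6), (3,6), (4,6), (5,6), (5,7). Each pair (i,j) satisfies i < j and arr[i] > arr[j].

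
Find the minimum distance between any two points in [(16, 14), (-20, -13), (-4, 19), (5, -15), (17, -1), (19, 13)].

Computing all pairwise distances among 6 points:

d((16, 14), (-20, -13)) = 45.0
d((16, 14), (-4, 19)) = 20.6155
d((16, 14), (5, -15)) = 31.0161
d((16, 14), (17, -1)) = 15.0333
d((16, 14), (19, 13)) = 3.1623 <-- minimum
d((-20, -13), (-4, 19)) = 35.7771
d((-20, -13), (5, -15)) = 25.0799
d((-20, -13), (17, -1)) = 38.8973
d((-20, -13), (19, 13)) = 46.8722
d((-4, 19), (5, -15)) = 35.171
d((-4, 19), (17, -1)) = 29.0
d((-4, 19), (19, 13)) = 23.7697
d((5, -15), (17, -1)) = 18.4391
d((5, -15), (19, 13)) = 31.305
d((17, -1), (19, 13)) = 14.1421

Closest pair: (16, 14) and (19, 13) with distance 3.1623

The closest pair is (16, 14) and (19, 13) with Euclidean distance 3.1623. For 6 points, brute-force pairwise comparison is shown above. For large n, the divide-and-conquer algorithm (sort by x, recurse on halves, check the dividing strip) achieves O(n log n).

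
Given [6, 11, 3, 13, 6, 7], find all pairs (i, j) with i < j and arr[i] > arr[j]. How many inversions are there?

Finding inversions in [6, 11, 3, 13, 6, 7]:

(0, 2): arr[0]=6 > arr[2]=3
(1, 2): arr[1]=11 > arr[2]=3
(1, 4): arr[1]=11 > arr[4]=6
(1, 5): arr[1]=11 > arr[5]=7
(3, 4): arr[3]=13 > arr[4]=6
(3, 5): arr[3]=13 > arr[5]=7

Total inversions: 6

The array has 6 inversion(s): (0,2), (1,2), (1,4), (1,5), (3,4), (3,5). Each pair (i,j) satisfies i < j and arr[i] > arr[j].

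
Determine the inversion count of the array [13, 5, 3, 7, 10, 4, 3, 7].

Finding inversions in [13, 5, 3, 7, 10, 4, 3, 7]:

(0, 1): arr[0]=13 > arr[1]=5
(0, 2): arr[0]=13 > arr[2]=3
(0, 3): arr[0]=13 > arr[3]=7
(0, 4): arr[0]=13 > arr[4]=10
(0, 5): arr[0]=13 > arr[5]=4
(0, 6): arr[0]=13 > arr[6]=3
(0, 7): arr[0]=13 > arr[7]=7
(1, 2): arr[1]=5 > arr[2]=3
(1, 5): arr[1]=5 > arr[5]=4
(1, 6): arr[1]=5 > arr[6]=3
(3, 5): arr[3]=7 > arr[5]=4
(3, 6): arr[3]=7 > arr[6]=3
(4, 5): arr[4]=10 > arr[5]=4
(4, 6): arr[4]=10 > arr[6]=3
(4, 7): arr[4]=10 > arr[7]=7
(5, 6): arr[5]=4 > arr[6]=3

Total inversions: 16

The array has 16 inversion(s): (0,1), (0,2), (0,3), (0,4), (0,5), (0,6), (0,7), (1,2), (1,5), (1,6), (3,5), (3,6), (4,5), (4,6), (4,7), (5,6). Each pair (i,j) satisfies i < j and arr[i] > arr[j].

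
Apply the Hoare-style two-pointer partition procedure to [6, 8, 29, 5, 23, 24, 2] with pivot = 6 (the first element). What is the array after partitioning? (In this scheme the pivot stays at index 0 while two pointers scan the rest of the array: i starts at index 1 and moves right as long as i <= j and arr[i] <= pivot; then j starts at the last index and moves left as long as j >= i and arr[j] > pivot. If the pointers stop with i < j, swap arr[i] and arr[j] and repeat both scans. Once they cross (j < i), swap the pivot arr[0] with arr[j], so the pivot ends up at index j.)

Hoare-style two-pointer partition with pivot = 6:

Initial array: [6, 8, 29, 5, 23, 24, 2]

Pointers start at i = 1, j = 6.
i stops at index 1 (arr[1]=8 > 6), j stops at index 6 (arr[6]=2 <= 6): swap arr[1] and arr[6], array becomes [6, 2, 29, 5, 23, 24, 8]
i stops at index 2 (arr[2]=29 > 6), j stops at index 3 (arr[3]=5 <= 6): swap arr[2] and arr[3], array becomes [6, 2, 5, 29, 23, 24, 8]
i ends at 3, j ends at 2: the pointers have crossed (j < i), so scanning stops.

Swap pivot arr[0] with arr[2] to place pivot at position 2: [5, 2, 6, 29, 23, 24, 8]
Pivot position: 2

After partitioning with pivot 6, the array becomes [5, 2, 6, 29, 23, 24, 8]. The pivot is placed at index 2. All elements to the left of the pivot are <= 6, and all elements to the right are > 6.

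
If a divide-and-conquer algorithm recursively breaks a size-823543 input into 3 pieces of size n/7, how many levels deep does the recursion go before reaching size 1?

For divide and conquer with division factor 7:

Problem sizes at each level:
Level 0: 823543
Level 1: 117649
Level 2: 16807
Level 3: 2401
Level 4: 343
Level 5: 49
Level 6: 7
Level 7: 1

The root is level 0 and the size-1 base case is level 7 (the tree spans levels 0 through 7, i.e. 8 levels counting the root), so the depth is the number of divisions: log_7(823543) = 7

The recursion tree depth is log_7(823543) = 7. At each level, the problem size is divided by 7, so it takes 7 divisions to reduce to a base case of size 1. The algorithm makes 3 recursive calls at each level.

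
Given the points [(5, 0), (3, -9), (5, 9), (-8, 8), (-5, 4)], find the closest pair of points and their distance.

Computing all pairwise distances among 5 points:

d((5, 0), (3, -9)) = 9.2195
d((5, 0), (5, 9)) = 9.0
d((5, 0), (-8, 8)) = 15.2643
d((5, 0), (-5, 4)) = 10.7703
d((3, -9), (5, 9)) = 18.1108
d((3, -9), (-8, 8)) = 20.2485
d((3, -9), (-5, 4)) = 15.2643
d((5, 9), (-8, 8)) = 13.0384
d((5, 9), (-5, 4)) = 11.1803
d((-8, 8), (-5, 4)) = 5.0 <-- minimum

Closest pair: (-8, 8) and (-5, 4) with distance 5.0

The closest pair is (-8, 8) and (-5, 4) with Euclidean distance 5.0. For 5 points, brute-force pairwise comparison is shown above. For large n, the divide-and-conquer algorithm (sort by x, recurse on halves, check the dividing strip) achieves O(n log n).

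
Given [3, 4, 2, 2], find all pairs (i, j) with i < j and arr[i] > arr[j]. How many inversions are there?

Finding inversions in [3, 4, 2, 2]:

(0, 2): arr[0]=3 > arr[2]=2
(0, 3): arr[0]=3 > arr[3]=2
(1, 2): arr[1]=4 > arr[2]=2
(1, 3): arr[1]=4 > arr[3]=2

Total inversions: 4

The array has 4 inversion(s): (0,2), (0,3), (1,2), (1,3). Each pair (i,j) satisfies i < j and arr[i] > arr[j].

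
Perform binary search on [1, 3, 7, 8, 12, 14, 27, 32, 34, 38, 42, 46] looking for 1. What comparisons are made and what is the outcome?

Binary search for 1 in [1, 3, 7, 8, 12, 14, 27, 32, 34, 38, 42, 46]:

lo=0, hi=11, mid=5, arr[mid]=14 -> 14 > 1, search left half
lo=0, hi=4, mid=2, arr[mid]=7 -> 7 > 1, search left half
lo=0, hi=1, mid=0, arr[mid]=1 -> Found target at index 0!

Binary search finds 1 at index 0 after 3 comparisons. The search repeatedly halves the search space by comparing with the middle element.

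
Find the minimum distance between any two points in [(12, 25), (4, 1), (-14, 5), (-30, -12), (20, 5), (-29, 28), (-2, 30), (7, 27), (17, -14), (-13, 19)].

Computing all pairwise distances among 10 points:

d((12, 25), (4, 1)) = 25.2982
d((12, 25), (-14, 5)) = 32.8024
d((12, 25), (-30, -12)) = 55.9732
d((12, 25), (20, 5)) = 21.5407
d((12, 25), (-29, 28)) = 41.1096
d((12, 25), (-2, 30)) = 14.8661
d((12, 25), (7, 27)) = 5.3852 <-- minimum
d((12, 25), (17, -14)) = 39.3192
d((12, 25), (-13, 19)) = 25.7099
d((4, 1), (-14, 5)) = 18.4391
d((4, 1), (-30, -12)) = 36.4005
d((4, 1), (20, 5)) = 16.4924
d((4, 1), (-29, 28)) = 42.638
d((4, 1), (-2, 30)) = 29.6142
d((4, 1), (7, 27)) = 26.1725
d((4, 1), (17, -14)) = 19.8494
d((4, 1), (-13, 19)) = 24.7588
d((-14, 5), (-30, -12)) = 23.3452
d((-14, 5), (20, 5)) = 34.0
d((-14, 5), (-29, 28)) = 27.4591
d((-14, 5), (-2, 30)) = 27.7308
d((-14, 5), (7, 27)) = 30.4138
d((-14, 5), (17, -14)) = 36.3593
d((-14, 5), (-13, 19)) = 14.0357
d((-30, -12), (20, 5)) = 52.811
d((-30, -12), (-29, 28)) = 40.0125
d((-30, -12), (-2, 30)) = 50.4777
d((-30, -12), (7, 27)) = 53.7587
d((-30, -12), (17, -14)) = 47.0425
d((-30, -12), (-13, 19)) = 35.3553
d((20, 5), (-29, 28)) = 54.1295
d((20, 5), (-2, 30)) = 33.3017
d((20, 5), (7, 27)) = 25.5539
d((20, 5), (17, -14)) = 19.2354
d((20, 5), (-13, 19)) = 35.8469
d((-29, 28), (-2, 30)) = 27.074
d((-29, 28), (7, 27)) = 36.0139
d((-29, 28), (17, -14)) = 62.2896
d((-29, 28), (-13, 19)) = 18.3576
d((-2, 30), (7, 27)) = 9.4868
d((-2, 30), (17, -14)) = 47.927
d((-2, 30), (-13, 19)) = 15.5563
d((7, 27), (17, -14)) = 42.2019
d((7, 27), (-13, 19)) = 21.5407
d((17, -14), (-13, 19)) = 44.5982

Closest pair: (12, 25) and (7, 27) with distance 5.3852

The closest pair is (12, 25) and (7, 27) with Euclidean distance 5.3852. For 10 points, brute-force pairwise comparison is shown above. For large n, the divide-and-conquer algorithm (sort by x, recurse on halves, check the dividing strip) achieves O(n log n).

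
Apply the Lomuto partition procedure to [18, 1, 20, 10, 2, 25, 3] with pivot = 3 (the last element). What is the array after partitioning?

Lomuto partition with pivot = 3:

Initial array: [18, 1, 20, 10, 2, 25, 3]

arr[0]=18 > 3: no swap
arr[1]=1 <= 3: swap with position 0, array becomes [1, 18, 20, 10, 2, 25, 3]
arr[2]=20 > 3: no swap
arr[3]=10 > 3: no swap
arr[4]=2 <= 3: swap with position 1, array becomes [1, 2, 20, 10, 18, 25, 3]
arr[5]=25 > 3: no swap

Place pivot at position 2: [1, 2, 3, 10, 18, 25, 20]
Pivot position: 2

After partitioning with pivot 3, the array becomes [1, 2, 3, 10, 18, 25, 20]. The pivot is placed at index 2. All elements to the left of the pivot are <= 3, and all elements to the right are > 3.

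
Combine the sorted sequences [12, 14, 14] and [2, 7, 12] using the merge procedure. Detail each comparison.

Merging process:

Compare 12 vs 2: take 2 from right. Merged: [2]
Compare 12 vs 7: take 7 from right. Merged: [2, 7]
Compare 12 vs 12: take 12 from left. Merged: [2, 7, 12]
Compare 14 vs 12: take 12 from right. Merged: [2, 7, 12, 12]
Append remaining from left: [14, 14]. Merged: [2, 7, 12, 12, 14, 14]

Final merged array: [2, 7, 12, 12, 14, 14]
Total comparisons: 4

The merged array is [2, 7, 12, 12, 14, 14], requiring 4 comparisons. The merge step runs in O(n) time where n is the total number of elements.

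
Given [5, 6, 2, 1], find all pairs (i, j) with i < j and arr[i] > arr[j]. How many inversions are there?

Finding inversions in [5, 6, 2, 1]:

(0, 2): arr[0]=5 > arr[2]=2
(0, 3): arr[0]=5 > arr[3]=1
(1, 2): arr[1]=6 > arr[2]=2
(1, 3): arr[1]=6 > arr[3]=1
(2, 3): arr[2]=2 > arr[3]=1

Total inversions: 5

The array has 5 inversion(s): (0,2), (0,3), (1,2), (1,3), (2,3). Each pair (i,j) satisfies i < j and arr[i] > arr[j].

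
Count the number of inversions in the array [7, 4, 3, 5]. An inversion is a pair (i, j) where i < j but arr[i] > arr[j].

Finding inversions in [7, 4, 3, 5]:

(0, 1): arr[0]=7 > arr[1]=4
(0, 2): arr[0]=7 > arr[2]=3
(0, 3): arr[0]=7 > arr[3]=5
(1, 2): arr[1]=4 > arr[2]=3

Total inversions: 4

The array has 4 inversion(s): (0,1), (0,2), (0,3), (1,2). Each pair (i,j) satisfies i < j and arr[i] > arr[j].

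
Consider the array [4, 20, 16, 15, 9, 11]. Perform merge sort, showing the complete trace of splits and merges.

Merge sort trace:

Split: [4, 20, 16, 15, 9, 11] -> [4, 20, 16] and [15, 9, 11]
  Split: [4, 20, 16] -> [4] and [20, 16]
    Split: [20, 16] -> [20] and [16]
    Merge: [20] + [16] -> [16, 20]
  Merge: [4] + [16, 20] -> [4, 16, 20]
  Split: [15, 9, 11] -> [15] and [9, 11]
    Split: [9, 11] -> [9] and [11]
    Merge: [9] + [11] -> [9, 11]
  Merge: [15] + [9, 11] -> [9, 11, 15]
Merge: [4, 16, 20] + [9, 11, 15] -> [4, 9, 11, 15, 16, 20]

Final sorted array: [4, 9, 11, 15, 16, 20]

The merge sort proceeds by recursively splitting the array and merging sorted halves.
After all merges, the sorted array is [4, 9, 11, 15, 16, 20].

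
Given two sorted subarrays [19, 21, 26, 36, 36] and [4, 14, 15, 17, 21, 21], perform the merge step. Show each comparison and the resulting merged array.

Merging process:

Compare 19 vs 4: take 4 from right. Merged: [4]
Compare 19 vs 14: take 14 from right. Merged: [4, 14]
Compare 19 vs 15: take 15 from right. Merged: [4, 14, 15]
Compare 19 vs 17: take 17 from right. Merged: [4, 14, 15, 17]
Compare 19 vs 21: take 19 from left. Merged: [4, 14, 15, 17, 19]
Compare 21 vs 21: take 21 from left. Merged: [4, 14, 15, 17, 19, 21]
Compare 26 vs 21: take 21 from right. Merged: [4, 14, 15, 17, 19, 21, 21]
Compare 26 vs 21: take 21 from right. Merged: [4, 14, 15, 17, 19, 21, 21, 21]
Append remaining from left: [26, 36, 36]. Merged: [4, 14, 15, 17, 19, 21, 21, 21, 26, 36, 36]

Final merged array: [4, 14, 15, 17, 19, 21, 21, 21, 26, 36, 36]
Total comparisons: 8

The merged array is [4, 14, 15, 17, 19, 21, 21, 21, 26, 36, 36], requiring 8 comparisons. The merge step runs in O(n) time where n is the total number of elements.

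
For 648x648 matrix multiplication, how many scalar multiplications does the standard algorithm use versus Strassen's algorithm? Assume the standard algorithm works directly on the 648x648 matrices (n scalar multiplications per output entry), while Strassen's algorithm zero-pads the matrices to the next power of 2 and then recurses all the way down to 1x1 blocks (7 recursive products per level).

Matrix multiplication for 648x648 matrices:

Strassen's algorithm requires power-of-2 dimensions. Pad 648x648 to 1024x1024 (next power of 2).

Standard algorithm: 648^3 = 272097792 multiplications
Strassen's algorithm: 7^(log2(1024)) = 7^10 = 282475249 multiplications
Difference: 272097792 - 282475249 = -10377457 (Strassen uses MORE here due to padding overhead — for small or just-over-power-of-2 n, padding can outweigh the per-level savings)

Standard: 272097792 multiplications (648^3). Strassen: 282475249 multiplications (7^10, after padding to 1024x1024). Strassen reduces 8 recursive multiplications to 7 at each level.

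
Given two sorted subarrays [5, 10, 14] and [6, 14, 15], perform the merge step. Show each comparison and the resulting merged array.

Merging process:

Compare 5 vs 6: take 5 from left. Merged: [5]
Compare 10 vs 6: take 6 from right. Merged: [5, 6]
Compare 10 vs 14: take 10 from left. Merged: [5, 6, 10]
Compare 14 vs 14: take 14 from left. Merged: [5, 6, 10, 14]
Append remaining from right: [14, 15]. Merged: [5, 6, 10, 14, 14, 15]

Final merged array: [5, 6, 10, 14, 14, 15]
Total comparisons: 4

The merged array is [5, 6, 10, 14, 14, 15], requiring 4 comparisons. The merge step runs in O(n) time where n is the total number of elements.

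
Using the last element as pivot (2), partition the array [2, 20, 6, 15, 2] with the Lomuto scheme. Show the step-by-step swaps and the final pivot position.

Lomuto partition with pivot = 2:

Initial array: [2, 20, 6, 15, 2]

arr[0]=2 <= 2: swap with position 0, array becomes [2, 20, 6, 15, 2]
arr[1]=20 > 2: no swap
arr[2]=6 > 2: no swap
arr[3]=15 > 2: no swap

Place pivot at position 1: [2, 2, 6, 15, 20]
Pivot position: 1

After partitioning with pivot 2, the array becomes [2, 2, 6, 15, 20]. The pivot is placed at index 1. All elements to the left of the pivot are <= 2, and all elements to the right are > 2.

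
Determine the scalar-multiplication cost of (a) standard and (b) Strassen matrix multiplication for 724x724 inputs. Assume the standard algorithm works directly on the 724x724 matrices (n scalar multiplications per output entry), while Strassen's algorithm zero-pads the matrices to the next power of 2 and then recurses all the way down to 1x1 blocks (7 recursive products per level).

Matrix multiplication for 724x724 matrices:

Strassen's algorithm requires power-of-2 dimensions. Pad 724x724 to 1024x1024 (next power of 2).

Standard algorithm: 724^3 = 379503424 multiplications
Strassen's algorithm: 7^(log2(1024)) = 7^10 = 282475249 multiplications
Savings: 379503424 - 282475249 = 97028175 multiplications

Standard: 379503424 multiplications (724^3). Strassen: 282475249 multiplications (7^10, after padding to 1024x1024). Strassen reduces 8 recursive multiplications to 7 at each level.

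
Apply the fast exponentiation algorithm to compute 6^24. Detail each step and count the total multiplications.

Computing 6^24 by squaring (build up from 6^1; each line after the first costs one multiplication):

6^1 = 6
6^2 = (6^1)^2 = 6^2 = 36
6^3 = 6 * 6^2 = 6 * 36 = 216
6^6 = (6^3)^2 = 216^2 = 46656
6^12 = (6^6)^2 = 46656^2 = 2176782336
6^24 = (6^12)^2 = 2176782336^2 = 4738381338321616896

Result: 4738381338321616896
Multiplications needed: 5 (5 lines after 6^1)

6^24 = 4738381338321616896. Using exponentiation by squaring, this requires 5 multiplications. The key idea: if the exponent is even, square the half-power; if odd, multiply by the base once.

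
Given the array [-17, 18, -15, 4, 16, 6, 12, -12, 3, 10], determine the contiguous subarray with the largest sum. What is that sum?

Using Kadane's algorithm on [-17, 18, -15, 4, 16, 6, 12, -12, 3, 10]:

Scanning through the array:
Position 1 (value 18): max_ending_here = 18, max_so_far = 18
Position 2 (value -15): max_ending_here = 3, max_so_far = 18
Position 3 (value 4): max_ending_here = 7, max_so_far = 18
Position 4 (value 16): max_ending_here = 23, max_so_far = 23
Position 5 (value 6): max_ending_here = 29, max_so_far = 29
Position 6 (value 12): max_ending_here = 41, max_so_far = 41
Position 7 (value -12): max_ending_here = 29, max_so_far = 41
Position 8 (value 3): max_ending_here = 32, max_so_far = 41
Position 9 (value 10): max_ending_here = 42, max_so_far = 42

Maximum subarray: [18, -15, 4, 16, 6, 12, -12, 3, 10]
Maximum sum: 42

The maximum subarray is [18, -15, 4, 16, 6, 12, -12, 3, 10] with sum 42. This subarray runs from index 1 to index 9.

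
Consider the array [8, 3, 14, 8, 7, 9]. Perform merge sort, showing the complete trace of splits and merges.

Merge sort trace:

Split: [8, 3, 14, 8, 7, 9] -> [8, 3, 14] and [8, 7, 9]
  Split: [8, 3, 14] -> [8] and [3, 14]
    Split: [3, 14] -> [3] and [14]
    Merge: [3] + [14] -> [3, 14]
  Merge: [8] + [3, 14] -> [3, 8, 14]
  Split: [8, 7, 9] -> [8] and [7, 9]
    Split: [7, 9] -> [7] and [9]
    Merge: [7] + [9] -> [7, 9]
  Merge: [8] + [7, 9] -> [7, 8, 9]
Merge: [3, 8, 14] + [7, 8, 9] -> [3, 7, 8, 8, 9, 14]

Final sorted array: [3, 7, 8, 8, 9, 14]

The merge sort proceeds by recursively splitting the array and merging sorted halves.
After all merges, the sorted array is [3, 7, 8, 8, 9, 14].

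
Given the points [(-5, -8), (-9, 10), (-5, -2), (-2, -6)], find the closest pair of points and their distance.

Computing all pairwise distances among 4 points:

d((-5, -8), (-9, 10)) = 18.4391
d((-5, -8), (-5, -2)) = 6.0
d((-5, -8), (-2, -6)) = 3.6056 <-- minimum
d((-9, 10), (-5, -2)) = 12.6491
d((-9, 10), (-2, -6)) = 17.4642
d((-5, -2), (-2, -6)) = 5.0

Closest pair: (-5, -8) and (-2, -6) with distance 3.6056

The closest pair is (-5, -8) and (-2, -6) with Euclidean distance 3.6056. For 4 points, brute-force pairwise comparison is shown above. For large n, the divide-and-conquer algorithm (sort by x, recurse on halves, check the dividing strip) achieves O(n log n).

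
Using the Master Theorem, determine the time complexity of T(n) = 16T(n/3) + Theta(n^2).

Master Theorem for T(n) = 16T(n/3) + O(n^2):

a = 16, b = 3, c = 2
log_b(a) = log_3(16) = 2.5237

Case 1: c = 2 < log_3(16) = 2.5237
T(n) = O(n^(log_3 16))

For T(n) = 16T(n/3) + O(n^2): log_3(16) = 2.5237. This is Case 1 of the Master Theorem (c < log_b(a), work dominated by leaves), giving O(n^(log_3 16)).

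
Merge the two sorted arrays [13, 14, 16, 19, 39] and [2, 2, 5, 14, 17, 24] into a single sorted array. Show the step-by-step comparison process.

Merging process:

Compare 13 vs 2: take 2 from right. Merged: [2]
Compare 13 vs 2: take 2 from right. Merged: [2, 2]
Compare 13 vs 5: take 5 from right. Merged: [2, 2, 5]
Compare 13 vs 14: take 13 from left. Merged: [2, 2, 5, 13]
Compare 14 vs 14: take 14 from left. Merged: [2, 2, 5, 13, 14]
Compare 16 vs 14: take 14 from right. Merged: [2, 2, 5, 13, 14, 14]
Compare 16 vs 17: take 16 from left. Merged: [2, 2, 5, 13, 14, 14, 16]
Compare 19 vs 17: take 17 from right. Merged: [2, 2, 5, 13, 14, 14, 16, 17]
Compare 19 vs 24: take 19 from left. Merged: [2, 2, 5, 13, 14, 14, 16, 17, 19]
Compare 39 vs 24: take 24 from right. Merged: [2, 2, 5, 13, 14, 14, 16, 17, 19, 24]
Append remaining from left: [39]. Merged: [2, 2, 5, 13, 14, 14, 16, 17, 19, 24, 39]

Final merged array: [2, 2, 5, 13, 14, 14, 16, 17, 19, 24, 39]
Total comparisons: 10

The merged array is [2, 2, 5, 13, 14, 14, 16, 17, 19, 24, 39], requiring 10 comparisons. The merge step runs in O(n) time where n is the total number of elements.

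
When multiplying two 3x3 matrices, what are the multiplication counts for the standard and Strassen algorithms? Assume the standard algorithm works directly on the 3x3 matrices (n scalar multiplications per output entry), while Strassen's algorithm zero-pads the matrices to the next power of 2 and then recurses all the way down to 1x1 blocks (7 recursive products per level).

Matrix multiplication for 3x3 matrices:

Strassen's algorithm requires power-of-2 dimensions. Pad 3x3 to 4x4 (next power of 2).

Standard algorithm: 3^3 = 27 multiplications
Strassen's algorithm: 7^(log2(4)) = 7^2 = 49 multiplications
Difference: 27 - 49 = -22 (Strassen uses MORE here due to padding overhead — for small or just-over-power-of-2 n, padding can outweigh the per-level savings)

Standard: 27 multiplications (3^3). Strassen: 49 multiplications (7^2, after padding to 4x4). Strassen reduces 8 recursive multiplications to 7 at each level.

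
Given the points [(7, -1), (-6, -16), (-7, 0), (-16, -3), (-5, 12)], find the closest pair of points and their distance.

Computing all pairwise distances among 5 points:

d((7, -1), (-6, -16)) = 19.8494
d((7, -1), (-7, 0)) = 14.0357
d((7, -1), (-16, -3)) = 23.0868
d((7, -1), (-5, 12)) = 17.6918
d((-6, -16), (-7, 0)) = 16.0312
d((-6, -16), (-16, -3)) = 16.4012
d((-6, -16), (-5, 12)) = 28.0179
d((-7, 0), (-16, -3)) = 9.4868 <-- minimum
d((-7, 0), (-5, 12)) = 12.1655
d((-16, -3), (-5, 12)) = 18.6011

Closest pair: (-7, 0) and (-16, -3) with distance 9.4868

The closest pair is (-7, 0) and (-16, -3) with Euclidean distance 9.4868. For 5 points, brute-force pairwise comparison is shown above. For large n, the divide-and-conquer algorithm (sort by x, recurse on halves, check the dividing strip) achieves O(n log n).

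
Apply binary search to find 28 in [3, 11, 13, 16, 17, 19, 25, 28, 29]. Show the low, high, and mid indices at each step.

Binary search for 28 in [3, 11, 13, 16, 17, 19, 25, 28, 29]:

lo=0, hi=8, mid=4, arr[mid]=17 -> 17 < 28, search right half
lo=5, hi=8, mid=6, arr[mid]=25 -> 25 < 28, search right half
lo=7, hi=8, mid=7, arr[mid]=28 -> Found target at index 7!

Binary search finds 28 at index 7 after 3 comparisons. The search repeatedly halves the search space by comparing with the middle element.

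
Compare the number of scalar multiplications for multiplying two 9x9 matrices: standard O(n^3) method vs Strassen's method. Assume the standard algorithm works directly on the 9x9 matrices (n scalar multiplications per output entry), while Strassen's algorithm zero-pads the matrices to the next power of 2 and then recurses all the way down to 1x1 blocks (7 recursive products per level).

Matrix multiplication for 9x9 matrices:

Strassen's algorithm requires power-of-2 dimensions. Pad 9x9 to 16x16 (next power of 2).

Standard algorithm: 9^3 = 729 multiplications
Strassen's algorithm: 7^(log2(16)) = 7^4 = 2401 multiplications
Difference: 729 - 2401 = -1672 (Strassen uses MORE here due to padding overhead — for small or just-over-power-of-2 n, padding can outweigh the per-level savings)

Standard: 729 multiplications (9^3). Strassen: 2401 multiplications (7^4, after padding to 16x16). Strassen reduces 8 recursive multiplications to 7 at each level.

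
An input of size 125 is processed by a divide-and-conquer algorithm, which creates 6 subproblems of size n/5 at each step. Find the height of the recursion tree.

For divide and conquer with division factor 5:

Problem sizes at each level:
Level 0: 125
Level 1: 25
Level 2: 5
Level 3: 1

The root is level 0 and the size-1 base case is level 3 (the tree spans levels 0 through 3, i.e. 4 levels counting the root), so the depth is the number of divisions: log_5(125) = 3

The recursion tree depth is log_5(125) = 3. At each level, the problem size is divided by 5, so it takes 3 divisions to reduce to a base case of size 1. The algorithm makes 6 recursive calls at each level.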